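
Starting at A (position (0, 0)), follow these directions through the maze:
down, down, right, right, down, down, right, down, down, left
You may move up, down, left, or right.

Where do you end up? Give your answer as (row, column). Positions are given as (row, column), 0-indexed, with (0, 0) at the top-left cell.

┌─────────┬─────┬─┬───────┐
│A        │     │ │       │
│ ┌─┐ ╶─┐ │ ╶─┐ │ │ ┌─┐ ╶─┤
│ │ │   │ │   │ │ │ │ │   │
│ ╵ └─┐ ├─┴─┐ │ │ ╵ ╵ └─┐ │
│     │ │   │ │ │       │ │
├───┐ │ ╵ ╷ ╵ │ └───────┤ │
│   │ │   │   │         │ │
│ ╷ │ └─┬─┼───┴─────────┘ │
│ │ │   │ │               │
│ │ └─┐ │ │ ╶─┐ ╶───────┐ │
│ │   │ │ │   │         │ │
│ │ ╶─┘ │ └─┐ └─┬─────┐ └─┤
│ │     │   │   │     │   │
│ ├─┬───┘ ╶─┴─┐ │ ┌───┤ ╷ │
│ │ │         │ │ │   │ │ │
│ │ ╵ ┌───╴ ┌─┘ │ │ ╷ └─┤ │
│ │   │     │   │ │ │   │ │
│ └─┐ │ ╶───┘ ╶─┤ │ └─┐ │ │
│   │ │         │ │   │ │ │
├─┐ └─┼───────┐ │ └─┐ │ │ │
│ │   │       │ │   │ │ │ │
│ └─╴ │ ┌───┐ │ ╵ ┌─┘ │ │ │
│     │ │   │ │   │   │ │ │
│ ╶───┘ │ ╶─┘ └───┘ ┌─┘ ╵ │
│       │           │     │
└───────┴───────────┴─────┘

Following directions step by step:
Start: (0, 0)
  down: (0, 0) → (1, 0)
  down: (1, 0) → (2, 0)
  right: (2, 0) → (2, 1)
  right: (2, 1) → (2, 2)
  down: (2, 2) → (3, 2)
  down: (3, 2) → (4, 2)
  right: (4, 2) → (4, 3)
  down: (4, 3) → (5, 3)
  down: (5, 3) → (6, 3)
  left: (6, 3) → (6, 2)
Final position: (6, 2)

Path taken:

┌─────────┬─────┬─┬───────┐
│A        │     │ │       │
│ ┌─┐ ╶─┐ │ ╶─┐ │ │ ┌─┐ ╶─┤
│↓│ │   │ │   │ │ │ │ │   │
│ ╵ └─┐ ├─┴─┐ │ │ ╵ ╵ └─┐ │
│↳ → ↓│ │   │ │ │       │ │
├───┐ │ ╵ ╷ ╵ │ └───────┤ │
│   │↓│   │   │         │ │
│ ╷ │ └─┬─┼───┴─────────┘ │
│ │ │↳ ↓│ │               │
│ │ └─┐ │ │ ╶─┐ ╶───────┐ │
│ │   │↓│ │   │         │ │
│ │ ╶─┘ │ └─┐ └─┬─────┐ └─┤
│ │  B ↲│   │   │     │   │
│ ├─┬───┘ ╶─┴─┐ │ ┌───┤ ╷ │
│ │ │         │ │ │   │ │ │
│ │ ╵ ┌───╴ ┌─┘ │ │ ╷ └─┤ │
│ │   │     │   │ │ │   │ │
│ └─┐ │ ╶───┘ ╶─┤ │ └─┐ │ │
│   │ │         │ │   │ │ │
├─┐ └─┼───────┐ │ └─┐ │ │ │
│ │   │       │ │   │ │ │ │
│ └─╴ │ ┌───┐ │ ╵ ┌─┘ │ │ │
│     │ │   │ │   │   │ │ │
│ ╶───┘ │ ╶─┘ └───┘ ┌─┘ ╵ │
│       │           │     │
└───────┴───────────┴─────┘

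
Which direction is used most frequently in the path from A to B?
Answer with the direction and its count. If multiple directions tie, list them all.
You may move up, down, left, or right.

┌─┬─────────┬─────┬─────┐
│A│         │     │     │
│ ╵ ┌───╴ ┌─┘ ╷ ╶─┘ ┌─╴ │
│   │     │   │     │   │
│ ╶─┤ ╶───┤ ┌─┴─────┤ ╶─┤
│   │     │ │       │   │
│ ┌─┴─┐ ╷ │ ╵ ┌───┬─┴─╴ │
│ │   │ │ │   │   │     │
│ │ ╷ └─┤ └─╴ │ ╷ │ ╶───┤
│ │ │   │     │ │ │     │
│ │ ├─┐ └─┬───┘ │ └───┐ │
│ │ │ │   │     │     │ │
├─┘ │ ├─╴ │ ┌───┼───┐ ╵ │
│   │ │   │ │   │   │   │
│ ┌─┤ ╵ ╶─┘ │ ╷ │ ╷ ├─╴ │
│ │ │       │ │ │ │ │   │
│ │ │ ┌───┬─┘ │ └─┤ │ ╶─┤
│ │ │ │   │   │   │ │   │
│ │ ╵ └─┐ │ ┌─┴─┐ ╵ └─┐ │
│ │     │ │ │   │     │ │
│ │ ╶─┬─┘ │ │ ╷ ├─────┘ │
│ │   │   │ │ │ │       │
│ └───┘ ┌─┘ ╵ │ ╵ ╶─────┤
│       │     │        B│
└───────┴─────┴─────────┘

Directions: down, right, up, right, right, right, down, left, left, down, right, right, down, down, right, right, up, left, up, up, right, up, right, down, right, right, up, right, right, down, left, down, right, down, left, left, down, right, right, down, down, down, left, down, right, down, down, left, left, left, down, right, right, right
Counts: {'down': 17, 'right': 21, 'up': 6, 'left': 10}
Most common: right (21 times)

Solution:

┌─┬─────────┬─────┬─────┐
│A│↱ → → ↓  │↱ ↓  │↱ → ↓│
│ ╵ ┌───╴ ┌─┘ ╷ ╶─┘ ┌─╴ │
│↳ ↑│↓ ← ↲│↱ ↑│↳ → ↑│↓ ↲│
│ ╶─┤ ╶───┤ ┌─┴─────┤ ╶─┤
│   │↳ → ↓│↑│       │↳ ↓│
│ ┌─┴─┐ ╷ │ ╵ ┌───┬─┴─╴ │
│ │   │ │↓│↑ ↰│   │↓ ← ↲│
│ │ ╷ └─┤ └─╴ │ ╷ │ ╶───┤
│ │ │   │↳ → ↑│ │ │↳ → ↓│
│ │ ├─┐ └─┬───┘ │ └───┐ │
│ │ │ │   │     │     │↓│
├─┘ │ ├─╴ │ ┌───┼───┐ ╵ │
│   │ │   │ │   │   │  ↓│
│ ┌─┤ ╵ ╶─┘ │ ╷ │ ╷ ├─╴ │
│ │ │       │ │ │ │ │↓ ↲│
│ │ │ ┌───┬─┘ │ └─┤ │ ╶─┤
│ │ │ │   │   │   │ │↳ ↓│
│ │ ╵ └─┐ │ ┌─┴─┐ ╵ └─┐ │
│ │     │ │ │   │     │↓│
│ │ ╶─┬─┘ │ │ ╷ ├─────┘ │
│ │   │   │ │ │ │↓ ← ← ↲│
│ └───┘ ┌─┘ ╵ │ ╵ ╶─────┤
│       │     │  ↳ → → B│
└───────┴─────┴─────────┘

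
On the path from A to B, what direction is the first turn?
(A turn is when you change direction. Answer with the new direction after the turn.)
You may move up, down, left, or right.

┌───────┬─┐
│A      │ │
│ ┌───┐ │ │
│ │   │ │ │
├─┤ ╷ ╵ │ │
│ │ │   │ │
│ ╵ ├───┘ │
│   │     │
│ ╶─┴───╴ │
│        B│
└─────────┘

Directions: right, right, right, down, down, left, up, left, down, down, left, down, right, right, right, right
First turn direction: down

Solution:

┌───────┬─┐
│A → → ↓│ │
│ ┌───┐ │ │
│ │↓ ↰│↓│ │
├─┤ ╷ ╵ │ │
│ │↓│↑ ↲│ │
│ ╵ ├───┘ │
│↓ ↲│     │
│ ╶─┴───╴ │
│↳ → → → B│
└─────────┘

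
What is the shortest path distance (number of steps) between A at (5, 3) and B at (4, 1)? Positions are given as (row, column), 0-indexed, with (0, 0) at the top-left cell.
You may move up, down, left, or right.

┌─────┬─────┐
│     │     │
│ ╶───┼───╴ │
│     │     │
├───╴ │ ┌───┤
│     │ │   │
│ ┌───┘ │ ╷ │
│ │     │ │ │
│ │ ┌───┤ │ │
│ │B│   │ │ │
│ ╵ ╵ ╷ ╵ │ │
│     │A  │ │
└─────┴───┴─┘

Finding path from (5, 3) to (4, 1):
Path: (5,3) → (4,3) → (4,2) → (5,2) → (5,1) → (4,1)
Distance: 5 steps

Solution:

┌─────┬─────┐
│     │     │
│ ╶───┼───╴ │
│     │     │
├───╴ │ ┌───┤
│     │ │   │
│ ┌───┘ │ ╷ │
│ │     │ │ │
│ │ ┌───┤ │ │
│ │B│↓ ↰│ │ │
│ ╵ ╵ ╷ ╵ │ │
│  ↑ ↲│A  │ │
└─────┴───┴─┘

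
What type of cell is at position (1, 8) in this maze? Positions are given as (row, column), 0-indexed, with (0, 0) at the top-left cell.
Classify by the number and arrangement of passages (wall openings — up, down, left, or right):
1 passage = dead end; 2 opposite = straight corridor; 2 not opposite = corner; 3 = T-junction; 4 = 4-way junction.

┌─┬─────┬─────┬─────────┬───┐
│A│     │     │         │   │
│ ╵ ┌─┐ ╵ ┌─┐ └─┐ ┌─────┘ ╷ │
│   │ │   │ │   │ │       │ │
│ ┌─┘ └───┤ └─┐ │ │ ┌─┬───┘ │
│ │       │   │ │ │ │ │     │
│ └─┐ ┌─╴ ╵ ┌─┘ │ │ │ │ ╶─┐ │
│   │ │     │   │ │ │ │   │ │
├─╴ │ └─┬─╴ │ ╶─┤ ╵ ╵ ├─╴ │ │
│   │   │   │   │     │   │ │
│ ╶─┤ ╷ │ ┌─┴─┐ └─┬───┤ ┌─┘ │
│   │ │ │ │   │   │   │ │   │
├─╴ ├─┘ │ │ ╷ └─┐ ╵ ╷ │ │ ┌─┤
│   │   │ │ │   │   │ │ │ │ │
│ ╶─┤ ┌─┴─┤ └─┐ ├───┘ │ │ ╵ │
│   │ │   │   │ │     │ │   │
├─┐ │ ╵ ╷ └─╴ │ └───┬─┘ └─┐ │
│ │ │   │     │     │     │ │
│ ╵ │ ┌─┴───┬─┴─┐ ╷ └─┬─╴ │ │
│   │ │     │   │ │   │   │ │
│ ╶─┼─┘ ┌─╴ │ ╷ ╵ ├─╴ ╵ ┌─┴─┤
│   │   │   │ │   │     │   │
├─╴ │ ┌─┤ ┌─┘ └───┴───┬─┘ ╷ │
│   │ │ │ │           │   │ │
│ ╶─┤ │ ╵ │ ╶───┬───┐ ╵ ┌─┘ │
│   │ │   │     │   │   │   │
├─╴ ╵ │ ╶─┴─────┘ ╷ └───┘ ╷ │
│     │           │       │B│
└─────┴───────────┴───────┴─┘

Checking cell at (1, 8):
Number of passages: 2
Cell type: straight corridor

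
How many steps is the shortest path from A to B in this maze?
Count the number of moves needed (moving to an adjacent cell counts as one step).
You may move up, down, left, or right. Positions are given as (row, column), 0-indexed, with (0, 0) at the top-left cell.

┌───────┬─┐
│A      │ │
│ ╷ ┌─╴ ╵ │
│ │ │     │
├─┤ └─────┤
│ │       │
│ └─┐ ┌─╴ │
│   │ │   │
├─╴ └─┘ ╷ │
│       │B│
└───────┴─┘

Using BFS to find shortest path:
Start: (0, 0), End: (4, 4)
Path found:
(0,0) → (0,1) → (1,1) → (2,1) → (2,2) → (2,3) → (2,4) → (3,4) → (4,4)
Number of steps: 8

Solution:

┌───────┬─┐
│A ↓    │ │
│ ╷ ┌─╴ ╵ │
│ │↓│     │
├─┤ └─────┤
│ │↳ → → ↓│
│ └─┐ ┌─╴ │
│   │ │  ↓│
├─╴ └─┘ ╷ │
│       │B│
└───────┴─┘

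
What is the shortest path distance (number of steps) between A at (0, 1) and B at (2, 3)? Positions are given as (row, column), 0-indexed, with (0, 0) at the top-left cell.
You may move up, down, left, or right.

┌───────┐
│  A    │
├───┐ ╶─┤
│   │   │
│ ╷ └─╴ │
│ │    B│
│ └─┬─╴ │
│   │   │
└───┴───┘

Finding path from (0, 1) to (2, 3):
Path: (0,1) → (0,2) → (1,2) → (1,3) → (2,3)
Distance: 4 steps

Solution:

┌───────┐
│  A ↓  │
├───┐ ╶─┤
│   │↳ ↓│
│ ╷ └─╴ │
│ │    B│
│ └─┬─╴ │
│   │   │
└───┴───┘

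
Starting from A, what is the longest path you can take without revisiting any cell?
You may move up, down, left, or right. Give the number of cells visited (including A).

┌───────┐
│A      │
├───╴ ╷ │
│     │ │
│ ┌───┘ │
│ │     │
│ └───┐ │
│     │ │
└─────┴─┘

Finding longest simple path using DFS:
Start: (0, 0)
Longest path visits 10 cells
Path: A → right → right → down → left → left → down → down → right → right

Solution:

┌───────┐
│A → ↓  │
├───╴ ╷ │
│↓ ← ↲│ │
│ ┌───┘ │
│↓│     │
│ └───┐ │
│↳ → B│ │
└─────┴─┘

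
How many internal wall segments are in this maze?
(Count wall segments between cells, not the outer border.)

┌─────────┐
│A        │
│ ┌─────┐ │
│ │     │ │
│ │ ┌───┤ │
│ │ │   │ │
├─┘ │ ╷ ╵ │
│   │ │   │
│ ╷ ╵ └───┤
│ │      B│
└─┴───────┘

Counting internal wall segments:
Total internal walls: 16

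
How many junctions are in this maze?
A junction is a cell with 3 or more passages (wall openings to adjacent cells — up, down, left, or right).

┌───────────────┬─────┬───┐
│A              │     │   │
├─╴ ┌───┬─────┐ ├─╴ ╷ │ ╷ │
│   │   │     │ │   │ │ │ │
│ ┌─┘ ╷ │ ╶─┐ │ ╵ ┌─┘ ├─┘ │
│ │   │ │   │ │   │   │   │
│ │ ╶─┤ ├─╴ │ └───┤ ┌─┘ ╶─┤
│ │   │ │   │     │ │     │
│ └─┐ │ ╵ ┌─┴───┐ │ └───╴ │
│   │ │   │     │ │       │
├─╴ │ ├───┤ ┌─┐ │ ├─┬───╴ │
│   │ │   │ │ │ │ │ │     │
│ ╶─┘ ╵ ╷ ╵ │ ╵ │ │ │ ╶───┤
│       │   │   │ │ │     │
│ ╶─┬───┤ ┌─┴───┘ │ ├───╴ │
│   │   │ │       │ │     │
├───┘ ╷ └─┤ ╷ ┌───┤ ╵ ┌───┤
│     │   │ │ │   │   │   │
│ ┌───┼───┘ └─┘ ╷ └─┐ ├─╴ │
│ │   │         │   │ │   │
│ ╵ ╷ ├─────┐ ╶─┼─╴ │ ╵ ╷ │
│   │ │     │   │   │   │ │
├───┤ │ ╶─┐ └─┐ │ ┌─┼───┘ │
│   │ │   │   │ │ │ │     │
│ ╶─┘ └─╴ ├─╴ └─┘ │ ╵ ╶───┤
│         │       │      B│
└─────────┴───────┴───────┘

Checking each cell for number of passages:

Junctions found (3+ passages):
  (0, 1): 3 passages
  (0, 9): 3 passages
  (3, 11): 3 passages
  (4, 12): 3 passages
  (6, 0): 3 passages
  (6, 2): 3 passages
  (6, 4): 3 passages
  (7, 6): 3 passages
  (8, 10): 3 passages
  (9, 5): 3 passages
  (9, 6): 3 passages
  (9, 12): 3 passages
  (12, 2): 3 passages
  (12, 6): 3 passages
  (12, 10): 3 passages
Total junctions: 15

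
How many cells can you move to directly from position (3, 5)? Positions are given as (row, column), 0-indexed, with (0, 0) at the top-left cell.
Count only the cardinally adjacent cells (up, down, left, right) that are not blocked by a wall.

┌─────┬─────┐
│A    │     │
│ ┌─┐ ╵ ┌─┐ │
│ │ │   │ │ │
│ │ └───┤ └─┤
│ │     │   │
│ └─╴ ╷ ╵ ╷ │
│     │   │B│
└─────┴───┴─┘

Checking passable neighbors of (3, 5):
Neighbors: (2, 5)
Count: 1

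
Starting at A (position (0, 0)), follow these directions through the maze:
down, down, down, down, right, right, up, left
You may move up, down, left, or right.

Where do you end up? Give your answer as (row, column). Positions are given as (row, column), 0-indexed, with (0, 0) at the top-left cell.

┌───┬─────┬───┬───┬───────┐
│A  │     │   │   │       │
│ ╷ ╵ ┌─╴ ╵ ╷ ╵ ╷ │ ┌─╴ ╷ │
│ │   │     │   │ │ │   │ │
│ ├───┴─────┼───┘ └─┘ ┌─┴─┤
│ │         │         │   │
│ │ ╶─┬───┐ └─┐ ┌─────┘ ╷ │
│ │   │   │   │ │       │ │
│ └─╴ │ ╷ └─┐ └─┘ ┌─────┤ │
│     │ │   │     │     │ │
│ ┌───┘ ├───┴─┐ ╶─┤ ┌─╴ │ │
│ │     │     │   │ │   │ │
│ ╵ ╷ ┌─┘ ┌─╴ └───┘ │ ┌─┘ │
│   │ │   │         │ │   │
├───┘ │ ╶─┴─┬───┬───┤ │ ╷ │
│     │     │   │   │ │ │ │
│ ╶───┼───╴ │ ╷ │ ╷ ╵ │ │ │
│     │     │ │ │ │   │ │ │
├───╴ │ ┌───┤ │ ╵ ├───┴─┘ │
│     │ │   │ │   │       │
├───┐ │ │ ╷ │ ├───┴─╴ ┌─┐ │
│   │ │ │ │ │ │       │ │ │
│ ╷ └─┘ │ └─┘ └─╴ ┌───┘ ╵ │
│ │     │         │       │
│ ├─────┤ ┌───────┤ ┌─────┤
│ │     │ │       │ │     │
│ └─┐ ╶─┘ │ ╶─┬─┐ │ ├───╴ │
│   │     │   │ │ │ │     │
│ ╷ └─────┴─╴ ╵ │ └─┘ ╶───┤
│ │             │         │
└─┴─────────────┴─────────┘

Following directions step by step:
Start: (0, 0)
  down: (0, 0) → (1, 0)
  down: (1, 0) → (2, 0)
  down: (2, 0) → (3, 0)
  down: (3, 0) → (4, 0)
  right: (4, 0) → (4, 1)
  right: (4, 1) → (4, 2)
  up: (4, 2) → (3, 2)
  left: (3, 2) → (3, 1)
Final position: (3, 1)

Path taken:

┌───┬─────┬───┬───┬───────┐
│A  │     │   │   │       │
│ ╷ ╵ ┌─╴ ╵ ╷ ╵ ╷ │ ┌─╴ ╷ │
│↓│   │     │   │ │ │   │ │
│ ├───┴─────┼───┘ └─┘ ┌─┴─┤
│↓│         │         │   │
│ │ ╶─┬───┐ └─┐ ┌─────┘ ╷ │
│↓│B ↰│   │   │ │       │ │
│ └─╴ │ ╷ └─┐ └─┘ ┌─────┤ │
│↳ → ↑│ │   │     │     │ │
│ ┌───┘ ├───┴─┐ ╶─┤ ┌─╴ │ │
│ │     │     │   │ │   │ │
│ ╵ ╷ ┌─┘ ┌─╴ └───┘ │ ┌─┘ │
│   │ │   │         │ │   │
├───┘ │ ╶─┴─┬───┬───┤ │ ╷ │
│     │     │   │   │ │ │ │
│ ╶───┼───╴ │ ╷ │ ╷ ╵ │ │ │
│     │     │ │ │ │   │ │ │
├───╴ │ ┌───┤ │ ╵ ├───┴─┘ │
│     │ │   │ │   │       │
├───┐ │ │ ╷ │ ├───┴─╴ ┌─┐ │
│   │ │ │ │ │ │       │ │ │
│ ╷ └─┘ │ └─┘ └─╴ ┌───┘ ╵ │
│ │     │         │       │
│ ├─────┤ ┌───────┤ ┌─────┤
│ │     │ │       │ │     │
│ └─┐ ╶─┘ │ ╶─┬─┐ │ ├───╴ │
│   │     │   │ │ │ │     │
│ ╷ └─────┴─╴ ╵ │ └─┘ ╶───┤
│ │             │         │
└─┴─────────────┴─────────┘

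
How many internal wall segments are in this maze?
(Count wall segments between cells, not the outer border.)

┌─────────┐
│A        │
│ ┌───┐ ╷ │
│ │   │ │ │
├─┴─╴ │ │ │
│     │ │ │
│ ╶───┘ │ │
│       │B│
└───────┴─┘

Counting internal wall segments:
Total internal walls: 12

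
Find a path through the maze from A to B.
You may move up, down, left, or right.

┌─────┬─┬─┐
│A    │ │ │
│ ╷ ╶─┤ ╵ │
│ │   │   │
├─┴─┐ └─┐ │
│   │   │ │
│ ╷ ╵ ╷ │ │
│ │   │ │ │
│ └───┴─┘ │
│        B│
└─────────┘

Finding the shortest path through the maze:
Path length: 14 steps
Directions: right → down → right → down → down → left → up → left → down → down → right → right → right → right

Solution:

┌─────┬─┬─┐
│A ↓  │ │ │
│ ╷ ╶─┤ ╵ │
│ │↳ ↓│   │
├─┴─┐ └─┐ │
│↓ ↰│↓  │ │
│ ╷ ╵ ╷ │ │
│↓│↑ ↲│ │ │
│ └───┴─┘ │
│↳ → → → B│
└─────────┘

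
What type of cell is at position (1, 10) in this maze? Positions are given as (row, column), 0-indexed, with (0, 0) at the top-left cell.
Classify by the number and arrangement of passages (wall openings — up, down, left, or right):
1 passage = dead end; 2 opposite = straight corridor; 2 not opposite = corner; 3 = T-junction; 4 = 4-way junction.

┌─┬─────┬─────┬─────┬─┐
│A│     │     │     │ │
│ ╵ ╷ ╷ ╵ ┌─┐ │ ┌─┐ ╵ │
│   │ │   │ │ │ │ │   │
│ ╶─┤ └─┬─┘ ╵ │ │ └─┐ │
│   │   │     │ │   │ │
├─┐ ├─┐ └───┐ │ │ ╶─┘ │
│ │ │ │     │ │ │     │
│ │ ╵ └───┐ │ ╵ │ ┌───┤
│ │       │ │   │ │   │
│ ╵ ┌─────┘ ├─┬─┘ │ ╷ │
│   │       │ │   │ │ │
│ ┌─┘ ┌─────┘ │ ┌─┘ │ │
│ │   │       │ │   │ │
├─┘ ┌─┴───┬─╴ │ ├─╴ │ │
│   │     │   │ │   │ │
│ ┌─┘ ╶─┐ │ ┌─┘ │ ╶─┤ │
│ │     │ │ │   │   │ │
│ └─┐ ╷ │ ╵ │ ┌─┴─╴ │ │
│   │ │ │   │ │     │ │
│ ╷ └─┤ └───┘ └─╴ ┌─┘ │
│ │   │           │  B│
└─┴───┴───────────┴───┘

Checking cell at (1, 10):
Number of passages: 3
Cell type: T-junction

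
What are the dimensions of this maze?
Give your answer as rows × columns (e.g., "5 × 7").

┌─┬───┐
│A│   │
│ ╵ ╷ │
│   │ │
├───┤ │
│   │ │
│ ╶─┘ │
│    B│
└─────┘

Counting the maze dimensions:
Rows (vertical): 4
Columns (horizontal): 3
Dimensions: 4 × 3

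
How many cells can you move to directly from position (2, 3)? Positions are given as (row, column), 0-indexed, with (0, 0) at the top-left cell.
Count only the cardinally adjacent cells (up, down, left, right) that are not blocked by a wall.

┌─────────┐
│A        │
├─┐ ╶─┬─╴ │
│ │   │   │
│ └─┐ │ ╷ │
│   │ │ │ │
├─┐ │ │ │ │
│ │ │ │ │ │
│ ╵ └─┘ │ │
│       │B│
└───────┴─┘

Checking passable neighbors of (2, 3):
Neighbors: (1, 3), (3, 3)
Count: 2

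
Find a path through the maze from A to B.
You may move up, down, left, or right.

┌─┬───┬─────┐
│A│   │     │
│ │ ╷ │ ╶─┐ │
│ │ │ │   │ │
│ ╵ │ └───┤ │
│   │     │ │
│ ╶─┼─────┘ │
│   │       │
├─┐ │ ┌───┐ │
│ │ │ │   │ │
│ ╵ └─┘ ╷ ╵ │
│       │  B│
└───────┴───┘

Finding the shortest path through the maze:
Path length: 12 steps
Directions: down → down → down → right → down → down → right → right → up → right → down → right

Solution:

┌─┬───┬─────┐
│A│   │     │
│ │ ╷ │ ╶─┐ │
│↓│ │ │   │ │
│ ╵ │ └───┤ │
│↓  │     │ │
│ ╶─┼─────┘ │
│↳ ↓│       │
├─┐ │ ┌───┐ │
│ │↓│ │↱ ↓│ │
│ ╵ └─┘ ╷ ╵ │
│  ↳ → ↑│↳ B│
└───────┴───┘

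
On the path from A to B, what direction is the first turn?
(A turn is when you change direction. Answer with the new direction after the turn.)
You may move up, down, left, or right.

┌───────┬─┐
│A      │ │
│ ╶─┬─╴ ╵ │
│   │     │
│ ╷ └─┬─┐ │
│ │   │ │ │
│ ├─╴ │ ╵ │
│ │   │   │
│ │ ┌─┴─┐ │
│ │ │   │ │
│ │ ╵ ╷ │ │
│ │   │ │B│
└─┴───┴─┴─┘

Directions: right, right, right, down, right, down, down, down, down
First turn direction: down

Solution:

┌───────┬─┐
│A → → ↓│ │
│ ╶─┬─╴ ╵ │
│   │  ↳ ↓│
│ ╷ └─┬─┐ │
│ │   │ │↓│
│ ├─╴ │ ╵ │
│ │   │  ↓│
│ │ ┌─┴─┐ │
│ │ │   │↓│
│ │ ╵ ╷ │ │
│ │   │ │B│
└─┴───┴─┴─┘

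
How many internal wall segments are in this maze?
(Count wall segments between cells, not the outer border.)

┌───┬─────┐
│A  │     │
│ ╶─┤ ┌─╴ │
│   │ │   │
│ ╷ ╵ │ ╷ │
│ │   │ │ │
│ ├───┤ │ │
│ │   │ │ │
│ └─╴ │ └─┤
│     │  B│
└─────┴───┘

Counting internal wall segments:
Total internal walls: 16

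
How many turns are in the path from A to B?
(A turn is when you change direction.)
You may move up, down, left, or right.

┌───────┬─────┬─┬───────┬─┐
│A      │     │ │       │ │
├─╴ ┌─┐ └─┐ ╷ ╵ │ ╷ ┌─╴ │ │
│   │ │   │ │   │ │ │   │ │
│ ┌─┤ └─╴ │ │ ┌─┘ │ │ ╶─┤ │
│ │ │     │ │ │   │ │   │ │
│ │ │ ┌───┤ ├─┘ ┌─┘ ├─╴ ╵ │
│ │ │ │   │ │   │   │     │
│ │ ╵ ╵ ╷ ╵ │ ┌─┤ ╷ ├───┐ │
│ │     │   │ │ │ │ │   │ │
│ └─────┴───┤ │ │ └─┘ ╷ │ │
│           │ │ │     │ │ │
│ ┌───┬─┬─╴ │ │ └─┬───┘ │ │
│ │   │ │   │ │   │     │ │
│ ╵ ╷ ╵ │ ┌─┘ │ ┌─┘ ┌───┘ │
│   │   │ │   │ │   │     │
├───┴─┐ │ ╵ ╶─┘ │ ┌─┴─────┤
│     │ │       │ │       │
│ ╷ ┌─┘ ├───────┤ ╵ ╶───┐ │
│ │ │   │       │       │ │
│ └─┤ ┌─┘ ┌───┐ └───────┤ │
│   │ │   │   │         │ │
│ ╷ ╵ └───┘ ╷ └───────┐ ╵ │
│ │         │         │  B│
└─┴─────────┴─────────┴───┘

Directions: right, down, left, down, down, down, down, right, right, right, right, right, down, left, down, down, right, up, right, up, up, up, up, right, up, right, up, up, right, down, down, down, left, down, down, right, right, up, right, down, down, left, left, down, left, down, down, right, up, right, right, right, down, down, down
Number of turns: 31

Solution:

┌───────┬─────┬─┬───────┬─┐
│A ↓    │     │ │↱ ↓    │ │
├─╴ ┌─┐ └─┐ ╷ ╵ │ ╷ ┌─╴ │ │
│↓ ↲│ │   │ │   │↑│↓│   │ │
│ ┌─┤ └─╴ │ │ ┌─┘ │ │ ╶─┤ │
│↓│ │     │ │ │↱ ↑│↓│   │ │
│ │ │ ┌───┤ ├─┘ ┌─┘ ├─╴ ╵ │
│↓│ │ │   │ │↱ ↑│↓ ↲│     │
│ │ ╵ ╵ ╷ ╵ │ ┌─┤ ╷ ├───┐ │
│↓│     │   │↑│ │↓│ │↱ ↓│ │
│ └─────┴───┤ │ │ └─┘ ╷ │ │
│↳ → → → → ↓│↑│ │↳ → ↑│↓│ │
│ ┌───┬─┬─╴ │ │ └─┬───┘ │ │
│ │   │ │↓ ↲│↑│   │↓ ← ↲│ │
│ ╵ ╷ ╵ │ ┌─┘ │ ┌─┘ ┌───┘ │
│   │   │↓│↱ ↑│ │↓ ↲│     │
├───┴─┐ │ ╵ ╶─┘ │ ┌─┴─────┤
│     │ │↳ ↑    │↓│↱ → → ↓│
│ ╷ ┌─┘ ├───────┤ ╵ ╶───┐ │
│ │ │   │       │↳ ↑    │↓│
│ └─┤ ┌─┘ ┌───┐ └───────┤ │
│   │ │   │   │         │↓│
│ ╷ ╵ └───┘ ╷ └───────┐ ╵ │
│ │         │         │  B│
└─┴─────────┴─────────┴───┘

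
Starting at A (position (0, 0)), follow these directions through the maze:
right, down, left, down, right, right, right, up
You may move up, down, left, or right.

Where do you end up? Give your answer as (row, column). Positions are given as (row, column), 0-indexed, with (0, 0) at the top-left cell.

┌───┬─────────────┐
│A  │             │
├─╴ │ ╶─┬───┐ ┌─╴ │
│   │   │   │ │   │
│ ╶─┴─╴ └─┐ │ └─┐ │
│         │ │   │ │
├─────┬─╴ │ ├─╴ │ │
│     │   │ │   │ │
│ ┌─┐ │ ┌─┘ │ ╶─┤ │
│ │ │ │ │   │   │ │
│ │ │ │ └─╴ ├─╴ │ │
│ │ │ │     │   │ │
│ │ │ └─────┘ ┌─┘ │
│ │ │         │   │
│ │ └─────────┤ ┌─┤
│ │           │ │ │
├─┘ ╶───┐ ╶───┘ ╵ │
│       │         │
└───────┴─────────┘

Following directions step by step:
Start: (0, 0)
  right: (0, 0) → (0, 1)
  down: (0, 1) → (1, 1)
  left: (1, 1) → (1, 0)
  down: (1, 0) → (2, 0)
  right: (2, 0) → (2, 1)
  right: (2, 1) → (2, 2)
  right: (2, 2) → (2, 3)
  up: (2, 3) → (1, 3)
Final position: (1, 3)

Path taken:

┌───┬─────────────┐
│A ↓│             │
├─╴ │ ╶─┬───┐ ┌─╴ │
│↓ ↲│  B│   │ │   │
│ ╶─┴─╴ └─┐ │ └─┐ │
│↳ → → ↑  │ │   │ │
├─────┬─╴ │ ├─╴ │ │
│     │   │ │   │ │
│ ┌─┐ │ ┌─┘ │ ╶─┤ │
│ │ │ │ │   │   │ │
│ │ │ │ └─╴ ├─╴ │ │
│ │ │ │     │   │ │
│ │ │ └─────┘ ┌─┘ │
│ │ │         │   │
│ │ └─────────┤ ┌─┤
│ │           │ │ │
├─┘ ╶───┐ ╶───┘ ╵ │
│       │         │
└───────┴─────────┘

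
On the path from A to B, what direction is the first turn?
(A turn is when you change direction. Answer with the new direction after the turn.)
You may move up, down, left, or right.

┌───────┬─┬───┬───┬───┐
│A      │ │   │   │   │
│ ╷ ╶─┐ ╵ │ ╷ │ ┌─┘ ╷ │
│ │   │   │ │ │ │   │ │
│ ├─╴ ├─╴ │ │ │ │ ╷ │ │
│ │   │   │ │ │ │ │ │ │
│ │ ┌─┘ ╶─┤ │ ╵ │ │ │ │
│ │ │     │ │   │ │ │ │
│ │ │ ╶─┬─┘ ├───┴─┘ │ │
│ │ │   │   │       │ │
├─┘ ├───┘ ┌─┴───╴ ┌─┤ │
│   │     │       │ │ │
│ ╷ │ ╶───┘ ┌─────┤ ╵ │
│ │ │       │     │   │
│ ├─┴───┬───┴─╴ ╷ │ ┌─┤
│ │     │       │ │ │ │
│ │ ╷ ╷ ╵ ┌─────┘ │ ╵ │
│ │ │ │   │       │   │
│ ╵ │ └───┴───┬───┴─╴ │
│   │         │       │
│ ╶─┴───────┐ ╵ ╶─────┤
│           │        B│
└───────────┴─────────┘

Directions: right, down, right, down, left, down, down, down, left, down, down, down, down, right, up, up, right, down, down, right, right, right, right, down, right, right, right, right
First turn direction: down

Solution:

┌───────┬─┬───┬───┬───┐
│A ↓    │ │   │   │   │
│ ╷ ╶─┐ ╵ │ ╷ │ ┌─┘ ╷ │
│ │↳ ↓│   │ │ │ │   │ │
│ ├─╴ ├─╴ │ │ │ │ ╷ │ │
│ │↓ ↲│   │ │ │ │ │ │ │
│ │ ┌─┘ ╶─┤ │ ╵ │ │ │ │
│ │↓│     │ │   │ │ │ │
│ │ │ ╶─┬─┘ ├───┴─┘ │ │
│ │↓│   │   │       │ │
├─┘ ├───┘ ┌─┴───╴ ┌─┤ │
│↓ ↲│     │       │ │ │
│ ╷ │ ╶───┘ ┌─────┤ ╵ │
│↓│ │       │     │   │
│ ├─┴───┬───┴─╴ ╷ │ ┌─┤
│↓│↱ ↓  │       │ │ │ │
│ │ ╷ ╷ ╵ ┌─────┘ │ ╵ │
│↓│↑│↓│   │       │   │
│ ╵ │ └───┴───┬───┴─╴ │
│↳ ↑│↳ → → → ↓│       │
│ ╶─┴───────┐ ╵ ╶─────┤
│           │↳ → → → B│
└───────────┴─────────┘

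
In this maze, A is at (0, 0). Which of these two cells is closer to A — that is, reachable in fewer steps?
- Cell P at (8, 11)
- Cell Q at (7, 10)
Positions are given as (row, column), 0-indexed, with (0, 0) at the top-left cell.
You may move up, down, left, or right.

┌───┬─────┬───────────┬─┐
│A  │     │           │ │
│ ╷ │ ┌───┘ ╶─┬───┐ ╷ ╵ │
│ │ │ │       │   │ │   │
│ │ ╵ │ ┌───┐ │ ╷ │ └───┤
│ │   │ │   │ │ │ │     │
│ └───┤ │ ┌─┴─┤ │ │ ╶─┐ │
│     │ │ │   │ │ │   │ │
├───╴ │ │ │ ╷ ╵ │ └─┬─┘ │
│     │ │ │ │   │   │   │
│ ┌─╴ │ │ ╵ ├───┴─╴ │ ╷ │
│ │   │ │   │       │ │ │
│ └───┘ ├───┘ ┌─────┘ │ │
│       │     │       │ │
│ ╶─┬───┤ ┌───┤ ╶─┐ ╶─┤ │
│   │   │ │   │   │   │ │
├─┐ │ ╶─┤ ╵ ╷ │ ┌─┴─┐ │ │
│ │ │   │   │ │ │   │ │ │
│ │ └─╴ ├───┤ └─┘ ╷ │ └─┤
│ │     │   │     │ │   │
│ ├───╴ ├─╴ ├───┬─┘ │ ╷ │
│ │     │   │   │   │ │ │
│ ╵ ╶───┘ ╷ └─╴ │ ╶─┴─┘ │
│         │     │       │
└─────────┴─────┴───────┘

Shortest path A → P at (8, 11): 35 steps
Shortest path A → Q at (7, 10): 37 steps

P is closer (35 steps vs 37 steps).

Path to P:

┌───┬─────┬───────────┬─┐
│A  │     │↱ → → → ↓  │ │
│ ╷ │ ┌───┘ ╶─┬───┐ ╷ ╵ │
│↓│ │ │↱ → ↑  │   │↓│   │
│ │ ╵ │ ┌───┐ │ ╷ │ └───┤
│↓│   │↑│   │ │ │ │↳ → ↓│
│ └───┤ │ ┌─┴─┤ │ │ ╶─┐ │
│↳ → ↓│↑│ │   │ │ │   │↓│
├───╴ │ │ │ ╷ ╵ │ └─┬─┘ │
│↓ ← ↲│↑│ │ │   │   │  ↓│
│ ┌─╴ │ │ ╵ ├───┴─╴ │ ╷ │
│↓│   │↑│   │       │ │↓│
│ └───┘ ├───┘ ┌─────┘ │ │
│↳ → → ↑│     │       │↓│
│ ╶─┬───┤ ┌───┤ ╶─┐ ╶─┤ │
│   │   │ │   │   │   │↓│
├─┐ │ ╶─┤ ╵ ╷ │ ┌─┴─┐ │ │
│ │ │   │   │ │ │   │ │P│
│ │ └─╴ ├───┤ └─┘ ╷ │ └─┤
│ │     │   │     │ │   │
│ ├───╴ ├─╴ ├───┬─┘ │ ╷ │
│ │     │   │   │   │ │ │
│ ╵ ╶───┘ ╷ └─╴ │ ╶─┴─┘ │
│         │     │       │
└─────────┴─────┴───────┘

Path to Q:

┌───┬─────┬───────────┬─┐
│A  │     │↱ → → → ↓  │ │
│ ╷ │ ┌───┘ ╶─┬───┐ ╷ ╵ │
│↓│ │ │↱ → ↑  │   │↓│   │
│ │ ╵ │ ┌───┐ │ ╷ │ └───┤
│↓│   │↑│   │ │ │ │↳ → ↓│
│ └───┤ │ ┌─┴─┤ │ │ ╶─┐ │
│↳ → ↓│↑│ │   │ │ │   │↓│
├───╴ │ │ │ ╷ ╵ │ └─┬─┘ │
│↓ ← ↲│↑│ │ │   │   │↓ ↲│
│ ┌─╴ │ │ ╵ ├───┴─╴ │ ╷ │
│↓│   │↑│   │       │↓│ │
│ └───┘ ├───┘ ┌─────┘ │ │
│↳ → → ↑│     │    ↓ ↲│ │
│ ╶─┬───┤ ┌───┤ ╶─┐ ╶─┤ │
│   │   │ │   │   │↳ Q│ │
├─┐ │ ╶─┤ ╵ ╷ │ ┌─┴─┐ │ │
│ │ │   │   │ │ │   │ │ │
│ │ └─╴ ├───┤ └─┘ ╷ │ └─┤
│ │     │   │     │ │   │
│ ├───╴ ├─╴ ├───┬─┘ │ ╷ │
│ │     │   │   │   │ │ │
│ ╵ ╶───┘ ╷ └─╴ │ ╶─┴─┘ │
│         │     │       │
└─────────┴─────┴───────┘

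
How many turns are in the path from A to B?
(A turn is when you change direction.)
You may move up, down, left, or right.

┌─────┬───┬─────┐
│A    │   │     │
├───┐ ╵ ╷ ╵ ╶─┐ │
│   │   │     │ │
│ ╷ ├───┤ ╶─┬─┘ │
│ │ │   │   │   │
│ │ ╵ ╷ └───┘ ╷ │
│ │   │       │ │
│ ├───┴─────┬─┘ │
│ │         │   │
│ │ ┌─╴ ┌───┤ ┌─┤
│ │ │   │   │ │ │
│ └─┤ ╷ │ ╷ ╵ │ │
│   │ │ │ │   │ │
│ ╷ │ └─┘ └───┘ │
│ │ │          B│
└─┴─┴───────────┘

Directions: right, right, down, right, up, right, down, right, up, right, right, down, down, down, down, left, down, down, left, up, left, down, down, right, right, right
Number of turns: 16

Solution:

┌─────┬───┬─────┐
│A → ↓│↱ ↓│↱ → ↓│
├───┐ ╵ ╷ ╵ ╶─┐ │
│   │↳ ↑│↳ ↑  │↓│
│ ╷ ├───┤ ╶─┬─┘ │
│ │ │   │   │  ↓│
│ │ ╵ ╷ └───┘ ╷ │
│ │   │       │↓│
│ ├───┴─────┬─┘ │
│ │         │↓ ↲│
│ │ ┌─╴ ┌───┤ ┌─┤
│ │ │   │↓ ↰│↓│ │
│ └─┤ ╷ │ ╷ ╵ │ │
│   │ │ │↓│↑ ↲│ │
│ ╷ │ └─┘ └───┘ │
│ │ │    ↳ → → B│
└─┴─┴───────────┘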